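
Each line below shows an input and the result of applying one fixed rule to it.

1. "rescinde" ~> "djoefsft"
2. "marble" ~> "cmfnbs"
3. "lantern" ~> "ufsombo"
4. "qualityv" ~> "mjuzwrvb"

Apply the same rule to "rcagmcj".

The rule is to shift every letter 1 place forward in the alphabet (wrapping around), then move the first 3 characters to the end (rotate left by 3).
"rcagmcj" → "sdbhndk" → "hndksdb".

hndksdb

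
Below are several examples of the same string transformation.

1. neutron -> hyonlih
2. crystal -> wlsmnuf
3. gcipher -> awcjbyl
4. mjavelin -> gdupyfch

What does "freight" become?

zlycabn

Rule — shift every letter 6 places backward in the alphabet (wrapping around).
So "freight" becomes "zlycabn".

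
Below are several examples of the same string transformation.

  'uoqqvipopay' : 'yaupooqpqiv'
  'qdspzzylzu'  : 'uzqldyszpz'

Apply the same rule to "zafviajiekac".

cazkaefivjia

Rule — move the last character to the front, then take characters alternately from the front and the back (1st, last, 2nd, 2nd-last, ...).
Applying that to "zafviajiekac" gives "cazkaefivjia".
(Check on "qdspzzylzu": → "uqdspzzylz" → "uzqldyszpz" ✓)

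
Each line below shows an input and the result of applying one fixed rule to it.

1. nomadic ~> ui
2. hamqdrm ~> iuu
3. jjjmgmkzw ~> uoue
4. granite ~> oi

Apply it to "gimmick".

ouu

Looking at the pairs, the operation is to shift every letter 8 places forward in the alphabet (wrapping around), then keep only the vowels.
For "gimmick", step one produces "oquuqks"; step two turns that into "ouu".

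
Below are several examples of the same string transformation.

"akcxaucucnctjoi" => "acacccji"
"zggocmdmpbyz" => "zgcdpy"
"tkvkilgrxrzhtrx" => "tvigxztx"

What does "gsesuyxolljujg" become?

geuxljj

In each case the input is transformed by: keep every other character starting from the first (positions 1st, 3rd, 5th, ...).
"gsesuyxolljujg" → "geuxljj".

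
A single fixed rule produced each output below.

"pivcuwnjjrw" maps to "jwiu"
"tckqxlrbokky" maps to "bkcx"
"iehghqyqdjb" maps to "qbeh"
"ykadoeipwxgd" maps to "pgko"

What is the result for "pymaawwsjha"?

In each case the input is transformed by: keep one character in every 3, starting at position 2 (positions 2nd, 5th, 8th, ...), then move the first 2 characters to the end (rotate left by 2).
Applying both steps to "pymaawwsjha": "yasa", then "saya".
(Check on "ykadoeipwxgd": → "kopg" → "pgko" ✓)

saya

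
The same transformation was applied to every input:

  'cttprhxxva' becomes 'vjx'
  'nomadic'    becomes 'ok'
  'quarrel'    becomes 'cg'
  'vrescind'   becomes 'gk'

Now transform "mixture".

zt

The pattern: shift every letter 2 places forward in the alphabet (wrapping around), then keep one character in every 3, starting at position 3 (positions 3rd, 6th, 9th, ...).
Starting from "mixture": after the first operation, "okzvwtg"; after the second, "zt".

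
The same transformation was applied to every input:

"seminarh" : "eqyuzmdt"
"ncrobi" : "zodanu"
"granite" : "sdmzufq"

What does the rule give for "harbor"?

tmdnad

What's happening: shift every letter 12 places forward in the alphabet (wrapping around).
Doing the same to "harbor": "tmdnad".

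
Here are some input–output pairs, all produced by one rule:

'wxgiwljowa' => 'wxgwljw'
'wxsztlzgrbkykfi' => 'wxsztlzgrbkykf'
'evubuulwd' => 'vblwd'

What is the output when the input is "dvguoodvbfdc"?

dvgdvbfdc

Each output is the input with this applied: remove every vowel.
Doing the same to "dvguoodvbfdc": "dvgdvbfdc".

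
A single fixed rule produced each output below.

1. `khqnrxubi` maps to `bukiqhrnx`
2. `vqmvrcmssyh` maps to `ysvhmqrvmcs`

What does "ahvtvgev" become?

egavvhvt

What's happening: move the last 3 characters to the front (rotate right by 3), then swap each adjacent pair of characters (1↔2, 3↔4, ...).
On "ahvtvgev" that produces "egavvhvt".
(Check on "vqmvrcmssyh": → "syhvqmvrcms" → "ysvhmqrvmcs" ✓)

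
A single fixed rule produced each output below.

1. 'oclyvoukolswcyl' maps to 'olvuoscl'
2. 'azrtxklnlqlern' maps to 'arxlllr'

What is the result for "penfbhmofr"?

pnbmf

Each output is the input with this applied: keep every other character starting from the first (positions 1st, 3rd, 5th, ...).
Doing the same to "penfbhmofr": "pnbmf".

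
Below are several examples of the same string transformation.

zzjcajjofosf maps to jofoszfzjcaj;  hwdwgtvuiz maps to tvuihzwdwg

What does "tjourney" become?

What's happening: swap the first and last characters, then swap the front and back halves of the string.
For "tjourney", step one produces "yjournet"; step two turns that into "rnetyjou".
(Check on "zzjcajjofosf": → "fzjcajjofosz" → "jofoszfzjcaj" ✓)

rnetyjou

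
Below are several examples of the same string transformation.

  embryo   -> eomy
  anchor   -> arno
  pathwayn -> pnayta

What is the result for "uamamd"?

udam

In each case the input is transformed by: take characters alternately from the front and the back (1st, last, 2nd, 2nd-last, ...), then delete the last 2 characters.
"uamamd" → "udamma" → "udam".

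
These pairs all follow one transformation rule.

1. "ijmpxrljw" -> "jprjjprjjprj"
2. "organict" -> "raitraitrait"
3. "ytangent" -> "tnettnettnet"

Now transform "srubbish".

rbihrbihrbih

The transformation: keep every other character starting from the second (positions 2nd, 4th, 6th, ...), then write the whole string 3 times in a row.
"srubbish" → "rbih" → "rbihrbihrbih".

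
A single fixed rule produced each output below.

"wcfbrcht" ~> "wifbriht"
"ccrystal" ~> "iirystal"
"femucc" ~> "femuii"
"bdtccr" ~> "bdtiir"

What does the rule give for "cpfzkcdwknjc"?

ipfzkidwknji

Each output is the input with this applied: replace every "c" with "i".
On "cpfzkcdwknjc" that produces "ipfzkidwknji".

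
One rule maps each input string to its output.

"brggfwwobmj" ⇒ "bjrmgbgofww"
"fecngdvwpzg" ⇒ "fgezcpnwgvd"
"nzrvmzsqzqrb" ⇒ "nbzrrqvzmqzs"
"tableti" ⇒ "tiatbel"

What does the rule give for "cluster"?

crleuts

Rule — take characters alternately from the front and the back (1st, last, 2nd, 2nd-last, ...).
For "cluster" the result is "crleuts".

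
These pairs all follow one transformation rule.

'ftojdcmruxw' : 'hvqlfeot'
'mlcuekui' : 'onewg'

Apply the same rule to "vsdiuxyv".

The transformation: shift every letter 2 places forward in the alphabet (wrapping around), then delete the last 3 characters.
On "vsdiuxyv": the first step gives "xufkwzax", and the second then gives "xufkw".

xufkw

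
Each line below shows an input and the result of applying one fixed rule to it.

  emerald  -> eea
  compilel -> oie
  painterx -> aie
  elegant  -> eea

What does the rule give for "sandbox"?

Rule — keep only the vowels.
"sandbox" → "ao".

ao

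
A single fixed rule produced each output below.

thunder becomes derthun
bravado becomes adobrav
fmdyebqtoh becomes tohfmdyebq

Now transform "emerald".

Rule — move the last 3 characters to the front (rotate right by 3).
"emerald" → "aldemer".

aldemer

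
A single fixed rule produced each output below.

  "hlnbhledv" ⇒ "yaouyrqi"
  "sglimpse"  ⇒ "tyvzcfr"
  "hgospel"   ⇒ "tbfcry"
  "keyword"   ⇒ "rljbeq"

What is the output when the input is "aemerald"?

rzrenyq

Each output is the input with this applied: delete the first character, then shift every letter 13 places forward in the alphabet (wrapping around) — i.e. ROT13.
Applying both steps to "aemerald": "emerald", then "rzrenyq".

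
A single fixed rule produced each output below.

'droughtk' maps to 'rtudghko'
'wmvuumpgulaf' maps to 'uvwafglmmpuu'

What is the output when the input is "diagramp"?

mpraadgi

Rule — sort the characters into alphabetical order, then move the last 3 characters to the front (rotate right by 3).
For "diagramp", step one produces "aadgimpr"; step two turns that into "mpraadgi".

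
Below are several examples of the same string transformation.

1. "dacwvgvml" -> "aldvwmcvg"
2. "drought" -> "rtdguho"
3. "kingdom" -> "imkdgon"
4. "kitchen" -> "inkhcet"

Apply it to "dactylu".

audytlc

The transformation: swap each adjacent pair of characters (1↔2, 3↔4, ...), then take characters alternately from the front and the back (1st, last, 2nd, 2nd-last, ...).
Applying both steps to "dactylu": "adtclyu", then "audytlc".
(Check on "kingdom": → "ikgnodm" → "imkdgon" ✓)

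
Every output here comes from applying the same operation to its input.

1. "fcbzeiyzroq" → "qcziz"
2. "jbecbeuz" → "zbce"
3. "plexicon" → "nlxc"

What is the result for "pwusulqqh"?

hwsl

Rule — move the last 2 characters to the front (rotate right by 2), then keep every other character starting from the second (positions 2nd, 4th, 6th, ...).
Working it through for "pwusulqqh": intermediate "qhpwusulq", final "hwsl".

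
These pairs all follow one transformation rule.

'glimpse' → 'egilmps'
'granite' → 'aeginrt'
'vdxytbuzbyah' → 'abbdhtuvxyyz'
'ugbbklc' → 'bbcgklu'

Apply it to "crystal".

aclrsty

Each output is the input with this applied: sort the characters into alphabetical order.
"crystal" → "aclrsty".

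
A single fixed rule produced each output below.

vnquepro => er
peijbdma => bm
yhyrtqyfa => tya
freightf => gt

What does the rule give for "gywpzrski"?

zsi

Each output is the input with this applied: delete the first 3 characters, then keep every other character starting from the second (positions 2nd, 4th, 6th, ...).
On "gywpzrski": the first step gives "pzrski", and the second then gives "zsi".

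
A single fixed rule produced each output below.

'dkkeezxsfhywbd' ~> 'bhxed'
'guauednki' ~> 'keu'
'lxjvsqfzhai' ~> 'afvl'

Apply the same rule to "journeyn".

In each case the input is transformed by: reverse the string, then keep one character in every 3, starting at position 2 (positions 2nd, 5th, 8th, ...).
Starting from "journeyn": after the first operation, "nyenruoj"; after the second, "yrj".

yrj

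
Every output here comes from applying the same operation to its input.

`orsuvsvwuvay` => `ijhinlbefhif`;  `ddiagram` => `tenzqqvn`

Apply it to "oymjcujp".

What's happening: swap the front and back halves of the string, then shift every letter 13 places forward in the alphabet (wrapping around) — i.e. ROT13.
Starting from "oymjcujp": after the first operation, "cujpoymj"; after the second, "phwcblzw".

phwcblzw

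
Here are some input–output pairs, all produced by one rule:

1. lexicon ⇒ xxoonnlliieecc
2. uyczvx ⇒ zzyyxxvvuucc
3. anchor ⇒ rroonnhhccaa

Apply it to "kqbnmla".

qqnnmmllkkbbaa

In each case the input is transformed by: double every character, then sort the characters into reverse alphabetical order.
For "kqbnmla", step one produces "kkqqbbnnmmllaa"; step two turns that into "qqnnmmllkkbbaa".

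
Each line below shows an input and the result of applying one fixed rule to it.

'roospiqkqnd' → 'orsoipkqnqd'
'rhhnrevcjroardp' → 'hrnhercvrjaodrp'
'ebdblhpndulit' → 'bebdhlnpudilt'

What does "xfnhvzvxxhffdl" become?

fxhnzvxvhxffld

The transformation: swap each adjacent pair of characters (1↔2, 3↔4, ...).
So "xfnhvzvxxhffdl" becomes "fxhnzvxvhxffld".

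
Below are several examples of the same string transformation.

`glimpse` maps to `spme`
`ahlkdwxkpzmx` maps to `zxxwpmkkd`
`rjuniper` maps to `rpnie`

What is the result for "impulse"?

usle

The rule is to delete the first 3 characters, then sort the characters into reverse alphabetical order.
On "impulse": the first step gives "ulse", and the second then gives "usle".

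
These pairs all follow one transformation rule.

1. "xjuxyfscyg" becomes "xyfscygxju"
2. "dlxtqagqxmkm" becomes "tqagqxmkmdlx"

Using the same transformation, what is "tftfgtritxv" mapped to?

fgtritxvtft

The rule is to move the first 3 characters to the end (rotate left by 3).
Doing the same to "tftfgtritxv": "fgtritxvtft".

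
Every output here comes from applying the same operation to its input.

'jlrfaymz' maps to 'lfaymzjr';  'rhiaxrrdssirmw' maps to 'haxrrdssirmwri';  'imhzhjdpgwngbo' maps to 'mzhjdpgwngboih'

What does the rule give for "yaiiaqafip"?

In each case the input is transformed by: move the first 2 characters to the end (rotate left by 2), then swap the first and last characters.
Starting from "yaiiaqafip": after the first operation, "iiaqafipya"; after the second, "aiaqafipyi".
(Check on "jlrfaymz": → "rfaymzjl" → "lfaymzjr" ✓)

aiaqafipyi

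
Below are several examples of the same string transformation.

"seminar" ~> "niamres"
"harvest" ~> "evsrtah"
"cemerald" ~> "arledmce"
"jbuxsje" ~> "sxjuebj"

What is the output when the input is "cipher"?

The rule is to move the last 3 characters to the front (rotate right by 3), then take characters alternately from the front and the back (1st, last, 2nd, 2nd-last, ...).
Working it through for "cipher": intermediate "hercip", final "hpeirc".

hpeirc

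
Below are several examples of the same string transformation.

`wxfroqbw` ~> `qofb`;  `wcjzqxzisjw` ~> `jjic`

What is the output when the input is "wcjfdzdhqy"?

The rule is to sort the characters into reverse alphabetical order, then keep only the last 4 characters.
Starting from "wcjfdzdhqy": after the first operation, "zywqjhfddc"; after the second, "fddc".

fddc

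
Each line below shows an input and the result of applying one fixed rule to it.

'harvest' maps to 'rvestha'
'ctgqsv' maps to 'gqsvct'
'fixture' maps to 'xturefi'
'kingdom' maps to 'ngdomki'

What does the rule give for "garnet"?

rnetga

The transformation: move the first 2 characters to the end (rotate left by 2).
So "garnet" becomes "rnetga".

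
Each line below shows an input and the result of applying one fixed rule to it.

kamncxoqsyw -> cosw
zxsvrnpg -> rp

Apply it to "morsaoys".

Rule — keep every other character starting from the first (positions 1st, 3rd, 5th, ...), then delete the first 2 characters.
Applying both steps to "morsaoys": "mray", then "ay".

ay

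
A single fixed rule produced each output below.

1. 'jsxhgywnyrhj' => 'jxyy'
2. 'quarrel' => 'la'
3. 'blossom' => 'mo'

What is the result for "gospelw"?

The pattern: move the last 3 characters to the front (rotate right by 3), then keep one character in every 3, starting at position 3 (positions 3rd, 6th, 9th, ...).
"gospelw" → "elwgosp" → "ws".

ws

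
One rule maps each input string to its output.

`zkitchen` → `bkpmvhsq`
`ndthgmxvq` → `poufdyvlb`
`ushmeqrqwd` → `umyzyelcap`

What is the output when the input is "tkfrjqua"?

zrycibsn

The transformation: shift every letter 8 places forward in the alphabet (wrapping around), then move the first 3 characters to the end (rotate left by 3).
"tkfrjqua" → "bsnzryci" → "zrycibsn".
(Check on "zkitchen": → "hsqbkpmv" → "bkpmvhsq" ✓)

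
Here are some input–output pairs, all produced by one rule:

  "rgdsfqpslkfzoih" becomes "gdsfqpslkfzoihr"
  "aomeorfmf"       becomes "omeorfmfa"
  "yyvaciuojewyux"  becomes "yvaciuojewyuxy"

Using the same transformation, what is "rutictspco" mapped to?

utictspcor

The rule is to move the first character to the end.
"rutictspco" → "utictspcor".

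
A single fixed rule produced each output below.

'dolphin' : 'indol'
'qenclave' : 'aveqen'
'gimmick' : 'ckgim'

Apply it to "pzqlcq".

What's happening: move the first 3 characters to the end (rotate left by 3), then delete the first 2 characters.
On "pzqlcq" that produces "qpzq".

qpzq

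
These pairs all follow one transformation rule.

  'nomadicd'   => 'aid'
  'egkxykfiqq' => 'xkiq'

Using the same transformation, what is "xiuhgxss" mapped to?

Rule — keep every other character starting from the second (positions 2nd, 4th, 6th, ...), then delete the first character.
On "xiuhgxss": the first step gives "ihxs", and the second then gives "hxs".

hxs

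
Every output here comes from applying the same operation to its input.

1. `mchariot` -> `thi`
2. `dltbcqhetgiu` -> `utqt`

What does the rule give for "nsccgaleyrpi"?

In each case the input is transformed by: move the last 2 characters to the front (rotate right by 2), then keep one character in every 3, starting at position 2 (positions 2nd, 5th, 8th, ...).
Starting from "nsccgaleyrpi": after the first operation, "pinsccgaleyr"; after the second, "icay".

icay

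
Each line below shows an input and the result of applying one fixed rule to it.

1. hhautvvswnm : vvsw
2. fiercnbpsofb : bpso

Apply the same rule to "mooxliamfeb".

The pattern: move the last 2 characters to the front (rotate right by 2), then keep only the last 4 characters.
On "mooxliamfeb" that produces "iamf".

iamf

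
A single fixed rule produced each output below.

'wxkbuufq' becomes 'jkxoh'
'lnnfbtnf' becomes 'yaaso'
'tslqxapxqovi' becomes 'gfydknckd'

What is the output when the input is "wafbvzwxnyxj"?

Each output is the input with this applied: delete the last 3 characters, then shift every letter 13 places forward in the alphabet (wrapping around) — i.e. ROT13.
Applying both steps to "wafbvzwxnyxj": "wafbvzwxn", then "jnsoimjka".

jnsoimjka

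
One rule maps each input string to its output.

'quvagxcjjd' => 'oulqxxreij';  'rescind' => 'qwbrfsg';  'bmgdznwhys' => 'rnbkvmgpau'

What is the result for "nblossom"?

What's happening: move the first 3 characters to the end (rotate left by 3), then shift every letter 12 places backward in the alphabet (wrapping around).
Doing the same to "nblossom": "cggcabpz".

cggcabpz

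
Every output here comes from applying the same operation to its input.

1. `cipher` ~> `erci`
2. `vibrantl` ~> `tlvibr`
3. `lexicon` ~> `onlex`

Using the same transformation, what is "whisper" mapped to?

erwhi

What's happening: move the last 2 characters to the front (rotate right by 2), then delete the last 2 characters.
Applying both steps to "whisper": "erwhisp", then "erwhi".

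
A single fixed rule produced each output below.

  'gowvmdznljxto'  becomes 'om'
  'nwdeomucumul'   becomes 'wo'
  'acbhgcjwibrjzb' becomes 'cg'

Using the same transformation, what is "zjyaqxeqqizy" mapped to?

Each output is the input with this applied: keep one character in every 3, starting at position 2 (positions 2nd, 5th, 8th, ...), then keep only the first 2 characters.
On "zjyaqxeqqizy": the first step gives "jqqz", and the second then gives "jq".

jq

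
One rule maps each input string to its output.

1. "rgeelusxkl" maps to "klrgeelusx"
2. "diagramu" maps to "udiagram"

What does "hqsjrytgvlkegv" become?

kegvhqsjrytgvl

Looking at the pairs, the operation is to move the first 3 characters to the end (rotate left by 3), then swap the front and back halves of the string.
Working it through for "hqsjrytgvlkegv": intermediate "jrytgvlkegvhqs", final "kegvhqsjrytgvl".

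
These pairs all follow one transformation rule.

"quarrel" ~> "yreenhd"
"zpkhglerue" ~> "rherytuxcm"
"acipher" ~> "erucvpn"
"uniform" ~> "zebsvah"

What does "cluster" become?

The rule is to shift every letter 13 places forward in the alphabet (wrapping around) — i.e. ROT13, then reverse the string.
For "cluster" the result is "ergfhyp".

ergfhyp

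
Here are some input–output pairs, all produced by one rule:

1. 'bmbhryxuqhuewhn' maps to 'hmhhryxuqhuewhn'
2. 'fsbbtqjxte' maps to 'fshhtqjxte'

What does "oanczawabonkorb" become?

The rule is to replace every "b" with "h".
So "oanczawabonkorb" becomes "oanczawahonkorh".

oanczawahonkorh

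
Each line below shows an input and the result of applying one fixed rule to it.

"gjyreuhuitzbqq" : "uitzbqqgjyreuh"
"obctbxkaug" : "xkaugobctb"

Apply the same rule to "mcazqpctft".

Rule — swap the front and back halves of the string.
For "mcazqpctft" the result is "pctftmcazq".

pctftmcazq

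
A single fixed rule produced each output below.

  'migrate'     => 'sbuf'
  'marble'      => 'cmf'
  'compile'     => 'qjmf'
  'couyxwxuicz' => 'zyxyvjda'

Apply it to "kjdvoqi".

Each output is the input with this applied: delete the first 3 characters, then shift every letter 1 place forward in the alphabet (wrapping around).
Working it through for "kjdvoqi": intermediate "voqi", final "wprj".

wprj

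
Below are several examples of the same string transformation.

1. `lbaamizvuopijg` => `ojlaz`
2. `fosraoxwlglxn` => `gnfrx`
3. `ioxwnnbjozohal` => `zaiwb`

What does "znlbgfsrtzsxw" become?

zwzbs

The rule is to keep one character in every 3, starting at position 1 (positions 1st, 4th, 7th, ...), then move the first 3 characters to the end (rotate left by 3).
For "znlbgfsrtzsxw", step one produces "zbszw"; step two turns that into "zwzbs".
(Check on "fosraoxwlglxn": → "frxgn" → "gnfrx" ✓)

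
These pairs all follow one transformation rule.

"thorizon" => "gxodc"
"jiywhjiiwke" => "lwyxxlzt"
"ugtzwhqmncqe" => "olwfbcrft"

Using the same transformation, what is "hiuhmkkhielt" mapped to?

In each case the input is transformed by: shift every letter 11 places backward in the alphabet (wrapping around), then delete the first 3 characters.
For "hiuhmkkhielt", step one produces "wxjwbzzwxtai"; step two turns that into "wbzzwxtai".

wbzzwxtai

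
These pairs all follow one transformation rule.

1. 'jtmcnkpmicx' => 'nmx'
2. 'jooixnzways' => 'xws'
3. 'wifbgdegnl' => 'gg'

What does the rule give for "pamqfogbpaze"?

The transformation: delete the first 2 characters, then keep one character in every 3, starting at position 3 (positions 3rd, 6th, 9th, ...).
Applying both steps to "pamqfogbpaze": "mqfogbpaze", then "fbz".
(Check on "jtmcnkpmicx": → "mcnkpmicx" → "nmx" ✓)

fbz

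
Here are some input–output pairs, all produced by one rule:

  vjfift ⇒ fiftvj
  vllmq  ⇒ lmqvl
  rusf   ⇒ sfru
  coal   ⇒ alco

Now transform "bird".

rdbi

Each output is the input with this applied: move the first 2 characters to the end (rotate left by 2).
Applying that to "bird" gives "rdbi".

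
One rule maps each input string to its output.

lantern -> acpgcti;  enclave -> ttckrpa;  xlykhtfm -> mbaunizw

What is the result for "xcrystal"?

Rule — take characters alternately from the front and the back (1st, last, 2nd, 2nd-last, ...), then shift every letter 11 places backward in the alphabet (wrapping around).
On "xcrystal": the first step gives "xlcartys", and the second then gives "marpginh".

marpginh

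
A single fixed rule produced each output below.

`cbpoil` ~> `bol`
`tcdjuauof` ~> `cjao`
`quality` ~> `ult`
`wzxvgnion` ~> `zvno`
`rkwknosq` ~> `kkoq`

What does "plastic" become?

lsi

Each output is the input with this applied: keep every other character starting from the second (positions 2nd, 4th, 6th, ...).
Doing the same to "plastic": "lsi".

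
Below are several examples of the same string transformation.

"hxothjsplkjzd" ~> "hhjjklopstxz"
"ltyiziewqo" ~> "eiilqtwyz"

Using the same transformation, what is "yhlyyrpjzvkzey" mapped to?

Rule — delete the last character, then sort the characters into alphabetical order.
"yhlyyrpjzvkzey" → "yhlyyrpjzvkze" → "ehjklprvyyyzz".

ehjklprvyyyzz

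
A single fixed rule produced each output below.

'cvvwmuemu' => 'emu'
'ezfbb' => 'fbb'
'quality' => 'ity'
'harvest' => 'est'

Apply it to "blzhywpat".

What's happening: keep only the last 3 characters.
"blzhywpat" → "pat".

pat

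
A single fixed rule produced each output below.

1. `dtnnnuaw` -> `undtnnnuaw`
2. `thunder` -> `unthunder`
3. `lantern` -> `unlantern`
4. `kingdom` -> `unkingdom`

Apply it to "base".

In each case the input is transformed by: prepend "un".
Doing the same to "base": "unbase".

unbase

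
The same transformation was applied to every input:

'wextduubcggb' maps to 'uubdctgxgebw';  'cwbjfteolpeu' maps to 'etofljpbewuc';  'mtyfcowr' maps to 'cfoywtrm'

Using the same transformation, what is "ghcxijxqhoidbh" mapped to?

qxhjoiixdcbhhg

Looking at the pairs, the operation is to swap the front and back halves of the string, then take characters alternately from the front and the back (1st, last, 2nd, 2nd-last, ...).
For "ghcxijxqhoidbh", step one produces "qhoidbhghcxijx"; step two turns that into "qxhjoiixdcbhhg".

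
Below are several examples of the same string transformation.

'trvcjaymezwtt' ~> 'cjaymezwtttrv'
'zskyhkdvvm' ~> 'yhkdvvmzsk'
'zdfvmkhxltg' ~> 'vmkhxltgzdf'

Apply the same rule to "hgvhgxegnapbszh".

Rule — move the first 3 characters to the end (rotate left by 3).
Doing the same to "hgvhgxegnapbszh": "hgxegnapbszhhgv".

hgxegnapbszhhgv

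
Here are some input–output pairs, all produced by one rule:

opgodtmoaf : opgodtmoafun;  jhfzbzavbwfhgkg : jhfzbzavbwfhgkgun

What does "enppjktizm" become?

The rule is to append "un".
So "enppjktizm" becomes "enppjktizmun".

enppjktizmun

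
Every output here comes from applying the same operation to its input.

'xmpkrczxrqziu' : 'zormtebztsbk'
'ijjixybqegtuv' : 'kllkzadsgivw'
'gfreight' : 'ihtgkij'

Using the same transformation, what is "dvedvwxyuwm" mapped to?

fxgfxyzawy

Looking at the pairs, the operation is to shift every letter 2 places forward in the alphabet (wrapping around), then delete the last character.
Working it through for "dvedvwxyuwm": intermediate "fxgfxyzawyo", final "fxgfxyzawy".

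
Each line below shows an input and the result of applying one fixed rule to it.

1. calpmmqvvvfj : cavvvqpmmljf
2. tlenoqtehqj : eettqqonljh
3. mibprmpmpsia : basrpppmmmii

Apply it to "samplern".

Rule — sort the characters into reverse alphabetical order, then move the last 2 characters to the front (rotate right by 2).
Starting from "samplern": after the first operation, "srpnmlea"; after the second, "easrpnml".

easrpnml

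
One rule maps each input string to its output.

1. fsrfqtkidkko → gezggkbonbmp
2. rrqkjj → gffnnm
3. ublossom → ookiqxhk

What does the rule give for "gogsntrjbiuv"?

nfxeqrckcojp

Rule — shift every letter 4 places backward in the alphabet (wrapping around), then swap the front and back halves of the string.
On "gogsntrjbiuv": the first step gives "ckcojpnfxeqr", and the second then gives "nfxeqrckcojp".
(Check on "rrqkjj": → "nnmgff" → "gffnnm" ✓)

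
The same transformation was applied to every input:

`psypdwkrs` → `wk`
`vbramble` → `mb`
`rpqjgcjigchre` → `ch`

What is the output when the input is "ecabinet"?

in

What's happening: move the last 2 characters to the front (rotate right by 2), then keep only the last 2 characters.
For "ecabinet" the result is "in".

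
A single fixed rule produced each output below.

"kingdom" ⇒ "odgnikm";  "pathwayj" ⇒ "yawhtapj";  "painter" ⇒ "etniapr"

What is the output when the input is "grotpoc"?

The rule is to reverse the string, then move the first character to the end.
Starting from "grotpoc": after the first operation, "coptorg"; after the second, "optorgc".
(Check on "painter": → "retniap" → "etniapr" ✓)

optorgc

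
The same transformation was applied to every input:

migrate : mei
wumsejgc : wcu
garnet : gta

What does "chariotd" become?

What's happening: take characters alternately from the front and the back (1st, last, 2nd, 2nd-last, ...), then keep only the first 3 characters.
For "chariotd", step one produces "cdhtaori"; step two turns that into "cdh".
(Check on "wumsejgc": → "wcugmjse" → "wcu" ✓)

cdh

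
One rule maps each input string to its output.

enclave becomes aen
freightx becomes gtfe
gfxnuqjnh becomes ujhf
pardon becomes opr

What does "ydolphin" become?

Each output is the input with this applied: move the first 3 characters to the end (rotate left by 3), then keep every other character starting from the second (positions 2nd, 4th, 6th, ...).
Working it through for "ydolphin": intermediate "lphinydo", final "piyo".

piyo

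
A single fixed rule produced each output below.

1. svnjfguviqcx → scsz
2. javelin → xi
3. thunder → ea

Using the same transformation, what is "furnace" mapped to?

Rule — keep one character in every 3, starting at position 2 (positions 2nd, 5th, 8th, ...), then shift every letter 3 places backward in the alphabet (wrapping around).
For "furnace", step one produces "ua"; step two turns that into "rx".
(Check on "svnjfguviqcx": → "vfvc" → "scsz" ✓)

rx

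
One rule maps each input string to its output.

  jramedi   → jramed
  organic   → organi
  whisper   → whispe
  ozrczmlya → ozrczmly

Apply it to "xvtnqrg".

xvtnqr

In each case the input is transformed by: delete the last character.
"xvtnqrg" → "xvtnqr".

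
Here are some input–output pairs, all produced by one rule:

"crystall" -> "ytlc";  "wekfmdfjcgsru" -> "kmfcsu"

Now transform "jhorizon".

What's happening: move the first character to the end, then keep every other character starting from the second (positions 2nd, 4th, 6th, ...).
Working it through for "jhorizon": intermediate "horizonj", final "oioj".

oioj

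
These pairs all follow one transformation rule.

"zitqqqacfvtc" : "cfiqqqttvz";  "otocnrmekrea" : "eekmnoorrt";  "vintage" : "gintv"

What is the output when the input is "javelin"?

Looking at the pairs, the operation is to sort the characters into alphabetical order, then delete the first 2 characters.
On "javelin": the first step gives "aeijlnv", and the second then gives "ijlnv".

ijlnv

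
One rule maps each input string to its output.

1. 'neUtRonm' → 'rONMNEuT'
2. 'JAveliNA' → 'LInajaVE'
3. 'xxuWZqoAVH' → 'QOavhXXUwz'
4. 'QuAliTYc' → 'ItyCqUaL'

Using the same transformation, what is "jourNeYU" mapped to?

nEyuJOUR

Each output is the input with this applied: flip the case of every letter, then swap the front and back halves of the string.
"jourNeYU" → "JOURnEyu" → "nEyuJOUR".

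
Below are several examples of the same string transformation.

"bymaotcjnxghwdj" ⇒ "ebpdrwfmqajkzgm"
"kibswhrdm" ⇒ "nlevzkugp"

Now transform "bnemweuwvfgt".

eqhpzhxzyijw

Rule — shift every letter 3 places forward in the alphabet (wrapping around).
On "bnemweuwvfgt" that produces "eqhpzhxzyijw".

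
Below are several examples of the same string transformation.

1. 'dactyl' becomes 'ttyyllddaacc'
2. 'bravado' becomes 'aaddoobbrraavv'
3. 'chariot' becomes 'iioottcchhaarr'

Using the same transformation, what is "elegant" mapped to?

aanntteelleegg

Rule — move the last 3 characters to the front (rotate right by 3), then double every character.
Working it through for "elegant": intermediate "anteleg", final "aanntteelleegg".
(Check on "bravado": → "adobrav" → "aaddoobbrraavv" ✓)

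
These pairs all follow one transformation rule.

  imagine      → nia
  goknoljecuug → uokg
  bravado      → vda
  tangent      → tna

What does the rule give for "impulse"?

Rule — sort the characters into reverse alphabetical order, then keep one character in every 3, starting at position 1 (positions 1st, 4th, 7th, ...).
On "impulse": the first step gives "uspmlie", and the second then gives "ume".

ume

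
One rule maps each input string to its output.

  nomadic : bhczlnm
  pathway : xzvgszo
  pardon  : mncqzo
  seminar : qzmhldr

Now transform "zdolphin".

Each output is the input with this applied: reverse the string, then shift every letter 1 place backward in the alphabet (wrapping around).
For "zdolphin", step one produces "nihplodz"; step two turns that into "mhgokncy".
(Check on "pathway": → "yawhtap" → "xzvgszo" ✓)

mhgokncy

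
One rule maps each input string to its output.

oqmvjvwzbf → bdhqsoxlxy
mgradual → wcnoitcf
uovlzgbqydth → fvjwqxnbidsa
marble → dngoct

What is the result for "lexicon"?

eqpngzk

The transformation: move the last 3 characters to the front (rotate right by 3), then shift every letter 2 places forward in the alphabet (wrapping around).
Applying both steps to "lexicon": "conlexi", then "eqpngzk".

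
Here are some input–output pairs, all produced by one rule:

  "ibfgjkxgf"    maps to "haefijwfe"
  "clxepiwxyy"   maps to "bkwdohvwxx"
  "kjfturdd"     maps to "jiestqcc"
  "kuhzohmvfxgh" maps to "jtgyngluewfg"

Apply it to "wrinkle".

What's happening: shift every letter 1 place backward in the alphabet (wrapping around).
Doing the same to "wrinkle": "vqhmjkd".

vqhmjkd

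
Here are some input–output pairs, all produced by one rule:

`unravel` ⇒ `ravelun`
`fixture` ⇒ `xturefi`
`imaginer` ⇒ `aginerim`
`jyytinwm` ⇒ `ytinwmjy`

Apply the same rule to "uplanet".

Rule — move the first 2 characters to the end (rotate left by 2).
"uplanet" → "lanetup".

lanetup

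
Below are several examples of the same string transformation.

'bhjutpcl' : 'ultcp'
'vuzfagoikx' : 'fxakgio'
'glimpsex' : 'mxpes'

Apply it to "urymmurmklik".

mkmiulrkm

The pattern: delete the first 3 characters, then take characters alternately from the front and the back (1st, last, 2nd, 2nd-last, ...).
Applying both steps to "urymmurmklik": "mmurmklik", then "mkmiulrkm".
(Check on "glimpsex": → "mpsex" → "mxpes" ✓)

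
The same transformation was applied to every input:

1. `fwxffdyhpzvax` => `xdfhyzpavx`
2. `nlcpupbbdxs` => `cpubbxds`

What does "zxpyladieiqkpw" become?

palidiekqwp

The rule is to swap each adjacent pair of characters (1↔2, 3↔4, ...), then delete the first 3 characters.
"zxpyladieiqkpw" → "xzypalidiekqwp" → "palidiekqwp".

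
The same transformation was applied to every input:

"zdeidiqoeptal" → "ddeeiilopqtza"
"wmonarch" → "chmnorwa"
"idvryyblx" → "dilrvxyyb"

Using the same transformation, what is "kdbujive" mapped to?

Looking at the pairs, the operation is to sort the characters into alphabetical order, then move the first character to the end.
For "kdbujive", step one produces "bdeijkuv"; step two turns that into "deijkuvb".

deijkuvb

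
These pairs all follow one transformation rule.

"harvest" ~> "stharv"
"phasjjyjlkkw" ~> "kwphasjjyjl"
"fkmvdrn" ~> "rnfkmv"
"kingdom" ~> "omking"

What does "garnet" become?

etgar

The transformation: move the last 2 characters to the front (rotate right by 2), then delete the last character.
On "garnet": the first step gives "etgarn", and the second then gives "etgar".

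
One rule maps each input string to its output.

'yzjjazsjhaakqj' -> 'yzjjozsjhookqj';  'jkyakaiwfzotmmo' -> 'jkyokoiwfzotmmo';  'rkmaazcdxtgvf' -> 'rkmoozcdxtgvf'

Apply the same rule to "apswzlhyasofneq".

opswzlhyosofneq

The rule is to replace every "a" with "o".
Doing the same to "apswzlhyasofneq": "opswzlhyosofneq".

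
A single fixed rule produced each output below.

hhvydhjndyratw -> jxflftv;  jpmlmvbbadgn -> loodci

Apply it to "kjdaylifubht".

mfakwj

In each case the input is transformed by: shift every letter 2 places forward in the alphabet (wrapping around), then keep every other character starting from the first (positions 1st, 3rd, 5th, ...).
Starting from "kjdaylifubht": after the first operation, "mlfcankhwdjv"; after the second, "mfakwj".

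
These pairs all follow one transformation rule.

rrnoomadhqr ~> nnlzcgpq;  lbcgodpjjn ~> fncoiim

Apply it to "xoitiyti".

Looking at the pairs, the operation is to delete the first 3 characters, then shift every letter 1 place backward in the alphabet (wrapping around).
"xoitiyti" → "tiyti" → "shxsh".

shxsh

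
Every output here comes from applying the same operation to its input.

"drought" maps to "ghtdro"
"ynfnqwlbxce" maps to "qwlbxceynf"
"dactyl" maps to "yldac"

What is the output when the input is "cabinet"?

The transformation: move the first 3 characters to the end (rotate left by 3), then delete the first character.
For "cabinet", step one produces "inetcab"; step two turns that into "netcab".

netcab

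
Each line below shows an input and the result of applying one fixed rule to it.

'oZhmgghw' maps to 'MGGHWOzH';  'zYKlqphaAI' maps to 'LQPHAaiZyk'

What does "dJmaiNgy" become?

The pattern: flip the case of every letter, then move the first 3 characters to the end (rotate left by 3).
On "dJmaiNgy": the first step gives "DjMAInGY", and the second then gives "AInGYDjM".

AInGYDjM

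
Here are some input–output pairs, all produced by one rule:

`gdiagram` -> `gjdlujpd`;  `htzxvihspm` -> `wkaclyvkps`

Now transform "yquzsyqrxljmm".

tbcxbvutoapmp

What's happening: swap each adjacent pair of characters (1↔2, 3↔4, ...), then shift every letter 3 places forward in the alphabet (wrapping around).
So "yquzsyqrxljmm" becomes "tbcxbvutoapmp".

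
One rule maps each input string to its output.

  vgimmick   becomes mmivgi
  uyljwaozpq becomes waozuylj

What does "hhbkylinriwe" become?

The rule is to delete the last 2 characters, then swap the front and back halves of the string.
On "hhbkylinriwe": the first step gives "hhbkylinri", and the second then gives "linrihhbky".

linrihhbky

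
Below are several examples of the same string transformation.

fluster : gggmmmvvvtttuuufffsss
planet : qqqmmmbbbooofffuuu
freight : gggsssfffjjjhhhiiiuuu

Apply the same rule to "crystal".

dddssszzztttuuubbbmmm

Each output is the input with this applied: shift every letter 1 place forward in the alphabet (wrapping around), then repeat every character 3 times.
Applying both steps to "crystal": "dsztubm", then "dddssszzztttuuubbbmmm".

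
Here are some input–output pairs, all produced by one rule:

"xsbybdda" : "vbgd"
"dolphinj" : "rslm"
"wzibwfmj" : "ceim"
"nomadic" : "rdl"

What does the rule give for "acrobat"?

Rule — shift every letter 3 places forward in the alphabet (wrapping around), then keep every other character starting from the second (positions 2nd, 4th, 6th, ...).
Working it through for "acrobat": intermediate "dfuredw", final "frd".
(Check on "xsbybdda": → "avebeggd" → "vbgd" ✓)

frd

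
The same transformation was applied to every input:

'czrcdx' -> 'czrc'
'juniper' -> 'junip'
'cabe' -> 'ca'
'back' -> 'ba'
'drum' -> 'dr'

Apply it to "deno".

Each output is the input with this applied: delete the last 2 characters.
Doing the same to "deno": "de".

de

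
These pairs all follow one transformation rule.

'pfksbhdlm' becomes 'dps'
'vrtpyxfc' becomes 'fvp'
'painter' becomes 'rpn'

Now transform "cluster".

In each case the input is transformed by: keep one character in every 3, starting at position 1 (positions 1st, 4th, 7th, ...), then move the last character to the front.
On "cluster": the first step gives "csr", and the second then gives "rcs".

rcs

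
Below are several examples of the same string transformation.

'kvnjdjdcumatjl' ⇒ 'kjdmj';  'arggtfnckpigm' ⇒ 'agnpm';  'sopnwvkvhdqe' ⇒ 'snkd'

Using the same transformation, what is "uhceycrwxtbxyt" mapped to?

uerty

Looking at the pairs, the operation is to keep one character in every 3, starting at position 1 (positions 1st, 4th, 7th, ...).
Doing the same to "uhceycrwxtbxyt": "uerty".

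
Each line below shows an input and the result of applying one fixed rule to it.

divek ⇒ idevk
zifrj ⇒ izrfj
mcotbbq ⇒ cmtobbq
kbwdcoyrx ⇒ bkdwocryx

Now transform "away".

In each case the input is transformed by: swap each adjacent pair of characters (1↔2, 3↔4, ...).
So "away" becomes "waya".

waya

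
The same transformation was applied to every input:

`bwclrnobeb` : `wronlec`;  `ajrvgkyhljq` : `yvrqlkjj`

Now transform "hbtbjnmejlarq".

The rule is to sort the characters into reverse alphabetical order, then delete the last 3 characters.
Starting from "hbtbjnmejlarq": after the first operation, "trqnmljjhebba"; after the second, "trqnmljjhe".

trqnmljjhe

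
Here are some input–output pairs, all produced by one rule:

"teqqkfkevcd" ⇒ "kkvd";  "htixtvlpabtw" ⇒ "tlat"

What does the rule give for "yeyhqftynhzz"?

qtnz

Rule — keep every other character starting from the first (positions 1st, 3rd, 5th, ...), then keep only the last 4 characters.
"yeyhqftynhzz" → "yyqtnz" → "qtnz".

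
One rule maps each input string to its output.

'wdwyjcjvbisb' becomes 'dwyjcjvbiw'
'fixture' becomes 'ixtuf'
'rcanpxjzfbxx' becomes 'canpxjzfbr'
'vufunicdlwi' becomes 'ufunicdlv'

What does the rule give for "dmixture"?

What's happening: delete the last 2 characters, then move the first character to the end.
Applying that to "dmixture" gives "mixtud".

mixtud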